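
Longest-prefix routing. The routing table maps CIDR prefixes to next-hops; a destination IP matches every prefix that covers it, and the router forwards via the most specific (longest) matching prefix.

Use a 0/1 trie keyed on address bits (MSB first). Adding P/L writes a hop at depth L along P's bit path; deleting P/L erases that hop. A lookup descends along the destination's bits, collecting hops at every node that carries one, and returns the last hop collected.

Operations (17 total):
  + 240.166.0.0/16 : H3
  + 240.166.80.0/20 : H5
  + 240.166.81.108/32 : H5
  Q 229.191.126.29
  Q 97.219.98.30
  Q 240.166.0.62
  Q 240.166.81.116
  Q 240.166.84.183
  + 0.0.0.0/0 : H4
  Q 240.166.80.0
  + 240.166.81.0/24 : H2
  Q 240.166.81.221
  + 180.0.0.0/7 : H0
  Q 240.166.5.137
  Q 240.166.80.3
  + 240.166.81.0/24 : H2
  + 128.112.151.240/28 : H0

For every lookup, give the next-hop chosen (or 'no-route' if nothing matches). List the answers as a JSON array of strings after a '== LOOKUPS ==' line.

Trace:
  add 240.166.0.0/16 -> H3 at depth 16
  add 240.166.80.0/20 -> H5 at depth 20
  add 240.166.81.108/32 -> H5 at depth 32
  ? 229.191.126.29  path d0:-→d1:-→d2:-→d3:-  best=no-route
  ? 97.219.98.30  path d0:-  best=no-route
  ? 240.166.0.62  path d0:-→d1:-→d2:-→d3:-→d4:-→d5:-→d6:-→d7:-→d8:-→d9:-→d10:-→d11:-→d12:-→d13:-→d14:-→d15:-→d16:H3→d17:-  best=H3
  ? 240.166.81.116  path d0:-→d1:-→d2:-→d3:-→d4:-→d5:-→d6:-→d7:-→d8:-→d9:-→d10:-→d11:-→d12:-→d13:-→d14:-→d15:-→d16:H3→d17:-→d18:-→d19:-→d20:H5→d21:-→d22:-→d23:-→d24:-→d25:-→d26:-→d27:-  best=H5
  ? 240.166.84.183  path d0:-→d1:-→d2:-→d3:-→d4:-→d5:-→d6:-→d7:-→d8:-→d9:-→d10:-→d11:-→d12:-→d13:-→d14:-→d15:-→d16:H3→d17:-→d18:-→d19:-→d20:H5→d21:-  best=H5
  add 0.0.0.0/0 -> H4 at depth 0
  ? 240.166.80.0  path d0:H4→d1:-→d2:-→d3:-→d4:-→d5:-→d6:-→d7:-→d8:-→d9:-→d10:-→d11:-→d12:-→d13:-→d14:-→d15:-→d16:H3→d17:-→d18:-→d19:-→d20:H5→d21:-→d22:-→d23:-  best=H5
  add 240.166.81.0/24 -> H2 at depth 24
  ? 240.166.81.221  path d0:H4→d1:-→d2:-→d3:-→d4:-→d5:-→d6:-→d7:-→d8:-→d9:-→d10:-→d11:-→d12:-→d13:-→d14:-→d15:-→d16:H3→d17:-→d18:-→d19:-→d20:H5→d21:-→d22:-→d23:-→d24:H2  best=H2
  add 180.0.0.0/7 -> H0 at depth 7
  ? 240.166.5.137  path d0:H4→d1:-→d2:-→d3:-→d4:-→d5:-→d6:-→d7:-→d8:-→d9:-→d10:-→d11:-→d12:-→d13:-→d14:-→d15:-→d16:H3→d17:-  best=H3
  ? 240.166.80.3  path d0:H4→d1:-→d2:-→d3:-→d4:-→d5:-→d6:-→d7:-→d8:-→d9:-→d10:-→d11:-→d12:-→d13:-→d14:-→d15:-→d16:H3→d17:-→d18:-→d19:-→d20:H5→d21:-→d22:-→d23:-  best=H5
  add 240.166.81.0/24 -> H2 at depth 24
  add 128.112.151.240/28 -> H0 at depth 28

== LOOKUPS ==
["no-route","no-route","H3","H5","H5","H5","H2","H3","H5"]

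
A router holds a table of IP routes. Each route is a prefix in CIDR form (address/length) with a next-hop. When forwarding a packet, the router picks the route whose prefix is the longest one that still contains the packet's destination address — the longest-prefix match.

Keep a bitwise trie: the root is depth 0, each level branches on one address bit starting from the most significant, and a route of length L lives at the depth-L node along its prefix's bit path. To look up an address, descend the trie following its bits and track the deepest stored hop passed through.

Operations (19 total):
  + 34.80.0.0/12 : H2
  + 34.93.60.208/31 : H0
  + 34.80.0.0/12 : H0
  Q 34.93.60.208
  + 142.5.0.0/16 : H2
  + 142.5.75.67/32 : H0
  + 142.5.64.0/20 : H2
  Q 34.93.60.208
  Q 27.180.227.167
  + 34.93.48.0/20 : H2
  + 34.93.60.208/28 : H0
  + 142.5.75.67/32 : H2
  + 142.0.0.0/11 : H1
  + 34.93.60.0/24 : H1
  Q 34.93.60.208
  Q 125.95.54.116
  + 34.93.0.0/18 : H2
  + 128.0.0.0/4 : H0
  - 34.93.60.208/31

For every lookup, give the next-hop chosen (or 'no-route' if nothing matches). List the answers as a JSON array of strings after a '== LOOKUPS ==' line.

Trace:
  add 34.80.0.0/12 -> H2 at depth 12
  add 34.93.60.208/31 -> H0 at depth 31
  add 34.80.0.0/12 -> H0 at depth 12
  ? 34.93.60.208  path d0:-→d1:-→d2:-→d3:-→d4:-→d5:-→d6:-→d7:-→d8:-→d9:-→d10:-→d11:-→d12:H0→d13:-→d14:-→d15:-→d16:-→d17:-→d18:-→d19:-→d20:-→d21:-→d22:-→d23:-→d24:-→d25:-→d26:-→d27:-→d28:-→d29:-→d30:-→d31:H0  best=H0
  add 142.5.0.0/16 -> H2 at depth 16
  add 142.5.75.67/32 -> H0 at depth 32
  add 142.5.64.0/20 -> H2 at depth 20
  ? 34.93.60.208  path d0:-→d1:-→d2:-→d3:-→d4:-→d5:-→d6:-→d7:-→d8:-→d9:-→d10:-→d11:-→d12:H0→d13:-→d14:-→d15:-→d16:-→d17:-→d18:-→d19:-→d20:-→d21:-→d22:-→d23:-→d24:-→d25:-→d26:-→d27:-→d28:-→d29:-→d30:-→d31:H0  best=H0
  ? 27.180.227.167  path d0:-→d1:-→d2:-  best=no-route
  add 34.93.48.0/20 -> H2 at depth 20
  add 34.93.60.208/28 -> H0 at depth 28
  add 142.5.75.67/32 -> H2 at depth 32
  add 142.0.0.0/11 -> H1 at depth 11
  add 34.93.60.0/24 -> H1 at depth 24
  ? 34.93.60.208  path d0:-→d1:-→d2:-→d3:-→d4:-→d5:-→d6:-→d7:-→d8:-→d9:-→d10:-→d11:-→d12:H0→d13:-→d14:-→d15:-→d16:-→d17:-→d18:-→d19:-→d20:H2→d21:-→d22:-→d23:-→d24:H1→d25:-→d26:-→d27:-→d28:H0→d29:-→d30:-→d31:H0  best=H0
  ? 125.95.54.116  path d0:-→d1:-  best=no-route
  add 34.93.0.0/18 -> H2 at depth 18
  add 128.0.0.0/4 -> H0 at depth 4
  del 34.93.60.208/31 (clear depth 31)

== LOOKUPS ==
["H0","H0","no-route","H0","no-route"]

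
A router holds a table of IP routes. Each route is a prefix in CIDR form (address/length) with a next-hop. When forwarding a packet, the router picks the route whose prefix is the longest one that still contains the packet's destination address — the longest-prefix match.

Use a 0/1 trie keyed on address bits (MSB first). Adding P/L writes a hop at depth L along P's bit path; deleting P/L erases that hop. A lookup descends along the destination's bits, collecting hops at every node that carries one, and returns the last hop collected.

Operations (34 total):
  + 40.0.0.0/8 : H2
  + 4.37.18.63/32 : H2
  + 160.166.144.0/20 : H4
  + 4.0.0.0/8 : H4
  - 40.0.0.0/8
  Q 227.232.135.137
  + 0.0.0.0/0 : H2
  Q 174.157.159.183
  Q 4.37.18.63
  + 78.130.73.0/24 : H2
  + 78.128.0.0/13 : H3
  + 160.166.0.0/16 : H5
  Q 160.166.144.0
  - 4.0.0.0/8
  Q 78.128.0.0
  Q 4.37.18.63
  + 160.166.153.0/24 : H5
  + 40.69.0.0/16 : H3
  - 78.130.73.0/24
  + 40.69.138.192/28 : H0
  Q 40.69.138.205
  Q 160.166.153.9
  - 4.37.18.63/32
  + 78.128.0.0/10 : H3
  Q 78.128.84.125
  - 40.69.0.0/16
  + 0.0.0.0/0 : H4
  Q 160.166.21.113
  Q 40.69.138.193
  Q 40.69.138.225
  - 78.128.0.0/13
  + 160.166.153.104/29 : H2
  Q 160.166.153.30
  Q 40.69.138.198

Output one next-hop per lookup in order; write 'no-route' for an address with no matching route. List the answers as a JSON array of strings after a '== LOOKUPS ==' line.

Process each operation:
  + 40.0.0.0/8 (H2) depth=8
  + 4.37.18.63/32 (H2) depth=32
  + 160.166.144.0/20 (H4) depth=20
  + 4.0.0.0/8 (H4) depth=8
  - 40.0.0.0/8 clear@8
  lookup 227.232.135.137: bits 1 walk d0:-→d1:- -> no-route
  + 0.0.0.0/0 (H2) depth=0
  lookup 174.157.159.183: bits 1010 walk d0:H2→d1:-→d2:-→d3:-→d4:- -> H2
  lookup 4.37.18.63: bits 00000100001001010001001000111111 walk d0:H2→d1:-→d2:-→d3:-→d4:-→d5:-→d6:-→d7:-→d8:H4→d9:-→d10:-→d11:-→d12:-→d13:-→d14:-→d15:-→d16:-→d17:-→d18:-→d19:-→d20:-→d21:-→d22:-→d23:-→d24:-→d25:-→d26:-→d27:-→d28:-→d29:-→d30:-→d31:-→d32:H2 -> H2
  + 78.130.73.0/24 (H2) depth=24
  + 78.128.0.0/13 (H3) depth=13
  + 160.166.0.0/16 (H5) depth=16
  lookup 160.166.144.0: bits 10100000101001101001 walk d0:H2→d1:-→d2:-→d3:-→d4:-→d5:-→d6:-→d7:-→d8:-→d9:-→d10:-→d11:-→d12:-→d13:-→d14:-→d15:-→d16:H5→d17:-→d18:-→d19:-→d20:H4 -> H4
  - 4.0.0.0/8 clear@8
  lookup 78.128.0.0: bits 01001110100000 walk d0:H2→d1:-→d2:-→d3:-→d4:-→d5:-→d6:-→d7:-→d8:-→d9:-→d10:-→d11:-→d12:-→d13:H3→d14:- -> H3
  lookup 4.37.18.63: bits 00000100001001010001001000111111 walk d0:H2→d1:-→d2:-→d3:-→d4:-→d5:-→d6:-→d7:-→d8:-→d9:-→d10:-→d11:-→d12:-→d13:-→d14:-→d15:-→d16:-→d17:-→d18:-→d19:-→d20:-→d21:-→d22:-→d23:-→d24:-→d25:-→d26:-→d27:-→d28:-→d29:-→d30:-→d31:-→d32:H2 -> H2
  + 160.166.153.0/24 (H5) depth=24
  + 40.69.0.0/16 (H3) depth=16
  - 78.130.73.0/24 clear@24
  + 40.69.138.192/28 (H0) depth=28
  lookup 40.69.138.205: bits 0010100001000101100010101100 walk d0:H2→d1:-→d2:-→d3:-→d4:-→d5:-→d6:-→d7:-→d8:-→d9:-→d10:-→d11:-→d12:-→d13:-→d14:-→d15:-→d16:H3→d17:-→d18:-→d19:-→d20:-→d21:-→d22:-→d23:-→d24:-→d25:-→d26:-→d27:-→d28:H0 -> H0
  lookup 160.166.153.9: bits 101000001010011010011001 walk d0:H2→d1:-→d2:-→d3:-→d4:-→d5:-→d6:-→d7:-→d8:-→d9:-→d10:-→d11:-→d12:-→d13:-→d14:-→d15:-→d16:H5→d17:-→d18:-→d19:-→d20:H4→d21:-→d22:-→d23:-→d24:H5 -> H5
  - 4.37.18.63/32 clear@32
  + 78.128.0.0/10 (H3) depth=10
  lookup 78.128.84.125: bits 01001110100000 walk d0:H2→d1:-→d2:-→d3:-→d4:-→d5:-→d6:-→d7:-→d8:-→d9:-→d10:H3→d11:-→d12:-→d13:H3→d14:- -> H3
  - 40.69.0.0/16 clear@16
  + 0.0.0.0/0 (H4) depth=0
  lookup 160.166.21.113: bits 1010000010100110 walk d0:H4→d1:-→d2:-→d3:-→d4:-→d5:-→d6:-→d7:-→d8:-→d9:-→d10:-→d11:-→d12:-→d13:-→d14:-→d15:-→d16:H5 -> H5
  lookup 40.69.138.193: bits 0010100001000101100010101100 walk d0:H4→d1:-→d2:-→d3:-→d4:-→d5:-→d6:-→d7:-→d8:-→d9:-→d10:-→d11:-→d12:-→d13:-→d14:-→d15:-→d16:-→d17:-→d18:-→d19:-→d20:-→d21:-→d22:-→d23:-→d24:-→d25:-→d26:-→d27:-→d28:H0 -> H0
  lookup 40.69.138.225: bits 00101000010001011000101011 walk d0:H4→d1:-→d2:-→d3:-→d4:-→d5:-→d6:-→d7:-→d8:-→d9:-→d10:-→d11:-→d12:-→d13:-→d14:-→d15:-→d16:-→d17:-→d18:-→d19:-→d20:-→d21:-→d22:-→d23:-→d24:-→d25:-→d26:- -> H4
  - 78.128.0.0/13 clear@13
  + 160.166.153.104/29 (H2) depth=29
  lookup 160.166.153.30: bits 1010000010100110100110010 walk d0:H4→d1:-→d2:-→d3:-→d4:-→d5:-→d6:-→d7:-→d8:-→d9:-→d10:-→d11:-→d12:-→d13:-→d14:-→d15:-→d16:H5→d17:-→d18:-→d19:-→d20:H4→d21:-→d22:-→d23:-→d24:H5→d25:- -> H5
  lookup 40.69.138.198: bits 0010100001000101100010101100 walk d0:H4→d1:-→d2:-→d3:-→d4:-→d5:-→d6:-→d7:-→d8:-→d9:-→d10:-→d11:-→d12:-→d13:-→d14:-→d15:-→d16:-→d17:-→d18:-→d19:-→d20:-→d21:-→d22:-→d23:-→d24:-→d25:-→d26:-→d27:-→d28:H0 -> H0

== LOOKUPS ==
["no-route","H2","H2","H4","H3","H2","H0","H5","H3","H5","H0","H4","H5","H0"]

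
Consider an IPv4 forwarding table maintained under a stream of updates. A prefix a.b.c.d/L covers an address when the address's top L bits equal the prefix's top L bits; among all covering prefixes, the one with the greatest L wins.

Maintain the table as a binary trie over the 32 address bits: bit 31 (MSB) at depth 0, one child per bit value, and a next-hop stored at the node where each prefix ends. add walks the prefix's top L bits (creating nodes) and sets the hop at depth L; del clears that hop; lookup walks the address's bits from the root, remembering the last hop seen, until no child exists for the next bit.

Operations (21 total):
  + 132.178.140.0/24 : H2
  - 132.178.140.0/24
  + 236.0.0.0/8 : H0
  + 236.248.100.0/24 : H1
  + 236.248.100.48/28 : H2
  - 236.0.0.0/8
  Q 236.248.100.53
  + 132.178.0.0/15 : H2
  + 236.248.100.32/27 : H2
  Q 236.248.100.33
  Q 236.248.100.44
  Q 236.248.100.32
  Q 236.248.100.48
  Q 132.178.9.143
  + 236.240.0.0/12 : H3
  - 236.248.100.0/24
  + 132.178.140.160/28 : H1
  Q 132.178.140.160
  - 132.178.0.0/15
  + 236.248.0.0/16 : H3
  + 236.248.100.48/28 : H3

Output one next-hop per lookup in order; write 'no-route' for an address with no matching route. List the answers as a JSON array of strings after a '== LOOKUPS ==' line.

Trace:
  + 132.178.140.0/24 (H2) depth=24
  del 132.178.140.0/24 (clear depth 24)
  + 236.0.0.0/8 (H0) depth=8
  + 236.248.100.0/24 (H1) depth=24
  + 236.248.100.48/28 (H2) depth=28
  del 236.0.0.0/8 (clear depth 8)
  ? 236.248.100.53  path d0:-→d1:-→d2:-→d3:-→d4:-→d5:-→d6:-→d7:-→d8:-→d9:-→d10:-→d11:-→d12:-→d13:-→d14:-→d15:-→d16:-→d17:-→d18:-→d19:-→d20:-→d21:-→d22:-→d23:-→d24:H1→d25:-→d26:-→d27:-→d28:H2  best=H2
  + 132.178.0.0/15 (H2) depth=15
  + 236.248.100.32/27 (H2) depth=27
  ? 236.248.100.33  path d0:-→d1:-→d2:-→d3:-→d4:-→d5:-→d6:-→d7:-→d8:-→d9:-→d10:-→d11:-→d12:-→d13:-→d14:-→d15:-→d16:-→d17:-→d18:-→d19:-→d20:-→d21:-→d22:-→d23:-→d24:H1→d25:-→d26:-→d27:H2  best=H2
  ? 236.248.100.44  path d0:-→d1:-→d2:-→d3:-→d4:-→d5:-→d6:-→d7:-→d8:-→d9:-→d10:-→d11:-→d12:-→d13:-→d14:-→d15:-→d16:-→d17:-→d18:-→d19:-→d20:-→d21:-→d22:-→d23:-→d24:H1→d25:-→d26:-→d27:H2  best=H2
  ? 236.248.100.32  path d0:-→d1:-→d2:-→d3:-→d4:-→d5:-→d6:-→d7:-→d8:-→d9:-→d10:-→d11:-→d12:-→d13:-→d14:-→d15:-→d16:-→d17:-→d18:-→d19:-→d20:-→d21:-→d22:-→d23:-→d24:H1→d25:-→d26:-→d27:H2  best=H2
  ? 236.248.100.48  path d0:-→d1:-→d2:-→d3:-→d4:-→d5:-→d6:-→d7:-→d8:-→d9:-→d10:-→d11:-→d12:-→d13:-→d14:-→d15:-→d16:-→d17:-→d18:-→d19:-→d20:-→d21:-→d22:-→d23:-→d24:H1→d25:-→d26:-→d27:H2→d28:H2  best=H2
  ? 132.178.9.143  path d0:-→d1:-→d2:-→d3:-→d4:-→d5:-→d6:-→d7:-→d8:-→d9:-→d10:-→d11:-→d12:-→d13:-→d14:-→d15:H2→d16:-  best=H2
  + 236.240.0.0/12 (H3) depth=12
  del 236.248.100.0/24 (clear depth 24)
  + 132.178.140.160/28 (H1) depth=28
  ? 132.178.140.160  path d0:-→d1:-→d2:-→d3:-→d4:-→d5:-→d6:-→d7:-→d8:-→d9:-→d10:-→d11:-→d12:-→d13:-→d14:-→d15:H2→d16:-→d17:-→d18:-→d19:-→d20:-→d21:-→d22:-→d23:-→d24:-→d25:-→d26:-→d27:-→d28:H1  best=H1
  del 132.178.0.0/15 (clear depth 15)
  + 236.248.0.0/16 (H3) depth=16
  + 236.248.100.48/28 (H3) depth=28

== LOOKUPS ==
["H2","H2","H2","H2","H2","H2","H1"]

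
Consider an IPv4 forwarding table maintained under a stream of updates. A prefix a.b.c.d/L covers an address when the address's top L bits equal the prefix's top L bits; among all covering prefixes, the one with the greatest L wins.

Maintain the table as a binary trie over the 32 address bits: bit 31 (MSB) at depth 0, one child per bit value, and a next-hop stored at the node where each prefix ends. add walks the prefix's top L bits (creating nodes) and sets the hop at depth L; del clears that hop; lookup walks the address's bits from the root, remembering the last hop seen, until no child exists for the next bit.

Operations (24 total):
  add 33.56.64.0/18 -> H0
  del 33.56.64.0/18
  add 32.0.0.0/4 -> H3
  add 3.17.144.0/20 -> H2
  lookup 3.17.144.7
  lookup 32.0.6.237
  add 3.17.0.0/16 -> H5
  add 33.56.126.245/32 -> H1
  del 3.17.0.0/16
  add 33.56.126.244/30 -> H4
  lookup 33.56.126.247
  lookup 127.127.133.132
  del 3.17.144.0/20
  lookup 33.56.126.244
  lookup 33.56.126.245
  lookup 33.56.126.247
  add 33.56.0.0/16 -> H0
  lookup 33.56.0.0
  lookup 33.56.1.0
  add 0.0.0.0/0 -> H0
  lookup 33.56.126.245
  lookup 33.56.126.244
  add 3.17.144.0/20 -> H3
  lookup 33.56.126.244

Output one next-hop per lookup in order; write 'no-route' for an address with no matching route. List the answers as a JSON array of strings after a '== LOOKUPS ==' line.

Process each operation:
  + 33.56.64.0/18 (H0) depth=18
  - 33.56.64.0/18 clear@18
  + 32.0.0.0/4 (H3) depth=4
  + 3.17.144.0/20 (H2) depth=20
  Q 3.17.144.7: descend 00000011000100011001 ; hops seen [H2] ; pick H2
  Q 32.0.6.237: descend 0010000 ; hops seen [H3] ; pick H3
  + 3.17.0.0/16 (H5) depth=16
  + 33.56.126.245/32 (H1) depth=32
  - 3.17.0.0/16 clear@16
  + 33.56.126.244/30 (H4) depth=30
  Q 33.56.126.247: descend 001000010011100001111110111101 ; hops seen [H3,H4] ; pick H4
  Q 127.127.133.132: descend 0 ; hops seen [∅] ; pick no-route
  - 3.17.144.0/20 clear@20
  Q 33.56.126.244: descend 0010000100111000011111101111010 ; hops seen [H3,H4] ; pick H4
  Q 33.56.126.245: descend 00100001001110000111111011110101 ; hops seen [H3,H4,H1] ; pick H1
  Q 33.56.126.247: descend 001000010011100001111110111101 ; hops seen [H3,H4] ; pick H4
  + 33.56.0.0/16 (H0) depth=16
  Q 33.56.0.0: descend 00100001001110000 ; hops seen [H3,H0] ; pick H0
  Q 33.56.1.0: descend 00100001001110000 ; hops seen [H3,H0] ; pick H0
  + 0.0.0.0/0 (H0) depth=0
  Q 33.56.126.245: descend 00100001001110000111111011110101 ; hops seen [H0,H3,H0,H4,H1] ; pick H1
  Q 33.56.126.244: descend 0010000100111000011111101111010 ; hops seen [H0,H3,H0,H4] ; pick H4
  + 3.17.144.0/20 (H3) depth=20
  Q 33.56.126.244: descend 0010000100111000011111101111010 ; hops seen [H0,H3,H0,H4] ; pick H4

== LOOKUPS ==
["H2","H3","H4","no-route","H4","H1","H4","H0","H0","H1","H4","H4"]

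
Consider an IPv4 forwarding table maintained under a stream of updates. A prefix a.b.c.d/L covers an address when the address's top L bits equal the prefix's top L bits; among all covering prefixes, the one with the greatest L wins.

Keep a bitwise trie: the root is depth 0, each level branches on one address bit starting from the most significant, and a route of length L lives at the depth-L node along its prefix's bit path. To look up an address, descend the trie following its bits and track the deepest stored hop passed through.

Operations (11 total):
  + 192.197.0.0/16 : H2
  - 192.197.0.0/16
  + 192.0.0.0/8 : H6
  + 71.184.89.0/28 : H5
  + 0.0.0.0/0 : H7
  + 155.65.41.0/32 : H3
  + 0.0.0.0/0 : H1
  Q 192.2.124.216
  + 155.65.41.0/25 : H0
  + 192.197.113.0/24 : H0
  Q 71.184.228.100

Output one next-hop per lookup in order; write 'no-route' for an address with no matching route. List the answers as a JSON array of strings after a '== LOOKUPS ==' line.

Trace:
  + 192.197.0.0/16 (H2) depth=16
  del 192.197.0.0/16 (clear depth 16)
  + 192.0.0.0/8 (H6) depth=8
  + 71.184.89.0/28 (H5) depth=28
  + 0.0.0.0/0 (H7) depth=0
  + 155.65.41.0/32 (H3) depth=32
  + 0.0.0.0/0 (H1) depth=0
  Q 192.2.124.216: descend 11000000 ; hops seen [H1,H6] ; pick H6
  + 155.65.41.0/25 (H0) depth=25
  + 192.197.113.0/24 (H0) depth=24
  Q 71.184.228.100: descend 0100011110111000 ; hops seen [H1] ; pick H1

== LOOKUPS ==
["H6","H1"]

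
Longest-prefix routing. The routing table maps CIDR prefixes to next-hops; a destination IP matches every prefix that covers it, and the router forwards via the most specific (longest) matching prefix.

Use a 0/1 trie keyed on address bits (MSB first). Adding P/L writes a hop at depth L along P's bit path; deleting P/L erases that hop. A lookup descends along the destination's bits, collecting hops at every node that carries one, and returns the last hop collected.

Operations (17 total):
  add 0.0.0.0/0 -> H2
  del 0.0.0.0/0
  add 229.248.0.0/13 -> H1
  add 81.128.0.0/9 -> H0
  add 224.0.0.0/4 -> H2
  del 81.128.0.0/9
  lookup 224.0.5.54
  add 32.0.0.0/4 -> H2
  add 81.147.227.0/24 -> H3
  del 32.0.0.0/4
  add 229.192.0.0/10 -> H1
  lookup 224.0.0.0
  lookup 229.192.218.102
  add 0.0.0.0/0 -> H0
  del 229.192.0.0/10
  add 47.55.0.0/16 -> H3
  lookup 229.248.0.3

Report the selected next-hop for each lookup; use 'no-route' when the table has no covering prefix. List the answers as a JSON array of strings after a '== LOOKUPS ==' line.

Process each operation:
  + 0.0.0.0/0 (H2) depth=0
  del 0.0.0.0/0 (clear depth 0)
  + 229.248.0.0/13 (H1) depth=13
  + 81.128.0.0/9 (H0) depth=9
  + 224.0.0.0/4 (H2) depth=4
  del 81.128.0.0/9 (clear depth 9)
  ? 224.0.5.54  path d0:-→d1:-→d2:-→d3:-→d4:H2→d5:-  best=H2
  + 32.0.0.0/4 (H2) depth=4
  + 81.147.227.0/24 (H3) depth=24
  del 32.0.0.0/4 (clear depth 4)
  + 229.192.0.0/10 (H1) depth=10
  ? 224.0.0.0  path d0:-→d1:-→d2:-→d3:-→d4:H2→d5:-  best=H2
  ? 229.192.218.102  path d0:-→d1:-→d2:-→d3:-→d4:H2→d5:-→d6:-→d7:-→d8:-→d9:-→d10:H1  best=H1
  + 0.0.0.0/0 (H0) depth=0
  del 229.192.0.0/10 (clear depth 10)
  + 47.55.0.0/16 (H3) depth=16
  ? 229.248.0.3  path d0:H0→d1:-→d2:-→d3:-→d4:H2→d5:-→d6:-→d7:-→d8:-→d9:-→d10:-→d11:-→d12:-→d13:H1  best=H1

== LOOKUPS ==
["H2","H2","H1","H1"]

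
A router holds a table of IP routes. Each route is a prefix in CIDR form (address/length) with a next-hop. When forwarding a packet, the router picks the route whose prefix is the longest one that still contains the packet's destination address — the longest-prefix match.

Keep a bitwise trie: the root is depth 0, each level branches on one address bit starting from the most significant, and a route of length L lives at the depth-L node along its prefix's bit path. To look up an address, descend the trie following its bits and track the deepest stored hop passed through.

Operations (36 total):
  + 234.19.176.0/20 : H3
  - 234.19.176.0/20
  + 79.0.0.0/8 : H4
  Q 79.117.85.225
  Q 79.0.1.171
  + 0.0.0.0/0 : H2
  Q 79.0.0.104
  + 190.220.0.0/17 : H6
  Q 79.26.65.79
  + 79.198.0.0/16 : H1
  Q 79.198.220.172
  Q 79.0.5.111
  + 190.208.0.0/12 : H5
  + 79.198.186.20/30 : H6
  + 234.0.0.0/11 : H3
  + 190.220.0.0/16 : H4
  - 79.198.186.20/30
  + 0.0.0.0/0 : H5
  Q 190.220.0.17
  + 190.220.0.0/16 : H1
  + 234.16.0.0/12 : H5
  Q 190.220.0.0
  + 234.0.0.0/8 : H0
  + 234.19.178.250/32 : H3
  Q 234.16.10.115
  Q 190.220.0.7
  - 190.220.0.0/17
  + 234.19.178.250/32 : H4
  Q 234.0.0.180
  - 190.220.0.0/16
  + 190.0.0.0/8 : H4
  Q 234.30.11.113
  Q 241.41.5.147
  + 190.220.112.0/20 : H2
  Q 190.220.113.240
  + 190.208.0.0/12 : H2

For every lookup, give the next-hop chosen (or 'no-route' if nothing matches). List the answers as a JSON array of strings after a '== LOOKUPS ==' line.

Trace:
  add 234.19.176.0/20 -> H3 at depth 20
  - 234.19.176.0/20 clear@20
  add 79.0.0.0/8 -> H4 at depth 8
  ? 79.117.85.225  path d0:-→d1:-→d2:-→d3:-→d4:-→d5:-→d6:-→d7:-→d8:H4  best=H4
  ? 79.0.1.171  path d0:-→d1:-→d2:-→d3:-→d4:-→d5:-→d6:-→d7:-→d8:H4  best=H4
  add 0.0.0.0/0 -> H2 at depth 0
  ? 79.0.0.104  path d0:H2→d1:-→d2:-→d3:-→d4:-→d5:-→d6:-→d7:-→d8:H4  best=H4
  add 190.220.0.0/17 -> H6 at depth 17
  ? 79.26.65.79  path d0:H2→d1:-→d2:-→d3:-→d4:-→d5:-→d6:-→d7:-→d8:H4  best=H4
  add 79.198.0.0/16 -> H1 at depth 16
  ? 79.198.220.172  path d0:H2→d1:-→d2:-→d3:-→d4:-→d5:-→d6:-→d7:-→d8:H4→d9:-→d10:-→d11:-→d12:-→d13:-→d14:-→d15:-→d16:H1  best=H1
  ? 79.0.5.111  path d0:H2→d1:-→d2:-→d3:-→d4:-→d5:-→d6:-→d7:-→d8:H4  best=H4
  add 190.208.0.0/12 -> H5 at depth 12
  add 79.198.186.20/30 -> H6 at depth 30
  add 234.0.0.0/11 -> H3 at depth 11
  add 190.220.0.0/16 -> H4 at depth 16
  - 79.198.186.20/30 clear@30
  add 0.0.0.0/0 -> H5 at depth 0
  ? 190.220.0.17  path d0:H5→d1:-→d2:-→d3:-→d4:-→d5:-→d6:-→d7:-→d8:-→d9:-→d10:-→d11:-→d12:H5→d13:-→d14:-→d15:-→d16:H4→d17:H6  best=H6
  add 190.220.0.0/16 -> H1 at depth 16
  add 234.16.0.0/12 -> H5 at depth 12
  ? 190.220.0.0  path d0:H5→d1:-→d2:-→d3:-→d4:-→d5:-→d6:-→d7:-→d8:-→d9:-→d10:-→d11:-→d12:H5→d13:-→d14:-→d15:-→d16:H1→d17:H6  best=H6
  add 234.0.0.0/8 -> H0 at depth 8
  add 234.19.178.250/32 -> H3 at depth 32
  ? 234.16.10.115  path d0:H5→d1:-→d2:-→d3:-→d4:-→d5:-→d6:-→d7:-→d8:H0→d9:-→d10:-→d11:H3→d12:H5→d13:-→d14:-  best=H5
  ? 190.220.0.7  path d0:H5→d1:-→d2:-→d3:-→d4:-→d5:-→d6:-→d7:-→d8:-→d9:-→d10:-→d11:-→d12:H5→d13:-→d14:-→d15:-→d16:H1→d17:H6  best=H6
  - 190.220.0.0/17 clear@17
  add 234.19.178.250/32 -> H4 at depth 32
  ? 234.0.0.180  path d0:H5→d1:-→d2:-→d3:-→d4:-→d5:-→d6:-→d7:-→d8:H0→d9:-→d10:-→d11:H3  best=H3
  - 190.220.0.0/16 clear@16
  add 190.0.0.0/8 -> H4 at depth 8
  ? 234.30.11.113  path d0:H5→d1:-→d2:-→d3:-→d4:-→d5:-→d6:-→d7:-→d8:H0→d9:-→d10:-→d11:H3→d12:H5  best=H5
  ? 241.41.5.147  path d0:H5→d1:-→d2:-→d3:-  best=H5
  add 190.220.112.0/20 -> H2 at depth 20
  ? 190.220.113.240  path d0:H5→d1:-→d2:-→d3:-→d4:-→d5:-→d6:-→d7:-→d8:H4→d9:-→d10:-→d11:-→d12:H5→d13:-→d14:-→d15:-→d16:-→d17:-→d18:-→d19:-→d20:H2  best=H2
  add 190.208.0.0/12 -> H2 at depth 12

== LOOKUPS ==
["H4","H4","H4","H4","H1","H4","H6","H6","H5","H6","H3","H5","H5","H2"]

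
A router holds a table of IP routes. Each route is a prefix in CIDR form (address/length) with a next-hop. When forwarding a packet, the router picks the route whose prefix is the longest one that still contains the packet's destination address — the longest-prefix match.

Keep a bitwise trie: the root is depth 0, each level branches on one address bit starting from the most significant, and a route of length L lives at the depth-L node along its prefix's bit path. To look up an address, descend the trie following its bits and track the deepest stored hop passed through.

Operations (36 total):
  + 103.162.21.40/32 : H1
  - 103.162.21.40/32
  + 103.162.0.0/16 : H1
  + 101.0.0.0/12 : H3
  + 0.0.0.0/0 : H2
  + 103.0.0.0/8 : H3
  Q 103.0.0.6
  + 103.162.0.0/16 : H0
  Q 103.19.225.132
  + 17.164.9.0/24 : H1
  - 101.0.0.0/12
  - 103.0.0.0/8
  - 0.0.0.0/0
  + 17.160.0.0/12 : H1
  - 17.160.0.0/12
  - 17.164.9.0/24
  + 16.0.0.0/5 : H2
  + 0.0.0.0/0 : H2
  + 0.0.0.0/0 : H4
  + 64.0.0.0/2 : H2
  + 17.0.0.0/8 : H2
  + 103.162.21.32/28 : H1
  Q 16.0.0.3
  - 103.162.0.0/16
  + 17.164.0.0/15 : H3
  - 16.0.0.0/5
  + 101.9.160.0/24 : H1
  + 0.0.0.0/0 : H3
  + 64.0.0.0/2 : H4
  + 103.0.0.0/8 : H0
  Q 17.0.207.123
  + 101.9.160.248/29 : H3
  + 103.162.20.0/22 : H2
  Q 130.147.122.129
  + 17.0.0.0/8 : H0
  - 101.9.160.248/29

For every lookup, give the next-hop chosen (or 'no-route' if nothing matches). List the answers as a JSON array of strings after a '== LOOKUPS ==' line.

Trace:
  + 103.162.21.40/32 (H1) depth=32
  del 103.162.21.40/32 (clear depth 32)
  + 103.162.0.0/16 (H1) depth=16
  + 101.0.0.0/12 (H3) depth=12
  + 0.0.0.0/0 (H2) depth=0
  + 103.0.0.0/8 (H3) depth=8
  lookup 103.0.0.6: bits 01100111 walk d0:H2→d1:-→d2:-→d3:-→d4:-→d5:-→d6:-→d7:-→d8:H3 -> H3
  + 103.162.0.0/16 (H0) depth=16
  lookup 103.19.225.132: bits 01100111 walk d0:H2→d1:-→d2:-→d3:-→d4:-→d5:-→d6:-→d7:-→d8:H3 -> H3
  + 17.164.9.0/24 (H1) depth=24
  del 101.0.0.0/12 (clear depth 12)
  del 103.0.0.0/8 (clear depth 8)
  del 0.0.0.0/0 (clear depth 0)
  + 17.160.0.0/12 (H1) depth=12
  del 17.160.0.0/12 (clear depth 12)
  del 17.164.9.0/24 (clear depth 24)
  + 16.0.0.0/5 (H2) depth=5
  + 0.0.0.0/0 (H2) depth=0
  + 0.0.0.0/0 (H4) depth=0
  + 64.0.0.0/2 (H2) depth=2
  + 17.0.0.0/8 (H2) depth=8
  + 103.162.21.32/28 (H1) depth=28
  lookup 16.0.0.3: bits 0001000 walk d0:H4→d1:-→d2:-→d3:-→d4:-→d5:H2→d6:-→d7:- -> H2
  del 103.162.0.0/16 (clear depth 16)
  + 17.164.0.0/15 (H3) depth=15
  del 16.0.0.0/5 (clear depth 5)
  + 101.9.160.0/24 (H1) depth=24
  + 0.0.0.0/0 (H3) depth=0
  + 64.0.0.0/2 (H4) depth=2
  + 103.0.0.0/8 (H0) depth=8
  lookup 17.0.207.123: bits 00010001 walk d0:H3→d1:-→d2:-→d3:-→d4:-→d5:-→d6:-→d7:-→d8:H2 -> H2
  + 101.9.160.248/29 (H3) depth=29
  + 103.162.20.0/22 (H2) depth=22
  lookup 130.147.122.129: bits ε walk d0:H3 -> H3
  + 17.0.0.0/8 (H0) depth=8
  del 101.9.160.248/29 (clear depth 29)

== LOOKUPS ==
["H3","H3","H2","H2","H3"]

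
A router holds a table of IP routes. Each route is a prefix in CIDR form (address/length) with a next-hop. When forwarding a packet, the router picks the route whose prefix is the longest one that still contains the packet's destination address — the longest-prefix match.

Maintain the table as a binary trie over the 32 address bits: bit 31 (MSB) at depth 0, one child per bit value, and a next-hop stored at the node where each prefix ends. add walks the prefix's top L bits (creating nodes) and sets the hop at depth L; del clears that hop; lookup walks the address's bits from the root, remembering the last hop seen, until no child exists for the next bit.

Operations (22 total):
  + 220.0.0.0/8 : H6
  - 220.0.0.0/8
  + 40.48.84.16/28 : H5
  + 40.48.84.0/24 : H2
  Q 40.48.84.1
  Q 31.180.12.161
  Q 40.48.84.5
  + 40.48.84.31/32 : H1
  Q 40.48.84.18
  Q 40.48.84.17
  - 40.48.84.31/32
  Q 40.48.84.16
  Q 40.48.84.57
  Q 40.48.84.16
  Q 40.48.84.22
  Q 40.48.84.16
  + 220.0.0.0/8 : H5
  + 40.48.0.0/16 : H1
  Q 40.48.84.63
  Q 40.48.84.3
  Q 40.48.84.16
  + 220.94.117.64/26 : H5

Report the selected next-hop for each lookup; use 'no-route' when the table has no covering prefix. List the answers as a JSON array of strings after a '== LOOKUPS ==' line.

Process each operation:
  + 220.0.0.0/8 (H6) depth=8
  del 220.0.0.0/8 (clear depth 8)
  + 40.48.84.16/28 (H5) depth=28
  + 40.48.84.0/24 (H2) depth=24
  Q 40.48.84.1: descend 001010000011000001010100000 ; hops seen [H2] ; pick H2
  Q 31.180.12.161: descend 00 ; hops seen [∅] ; pick no-route
  Q 40.48.84.5: descend 001010000011000001010100000 ; hops seen [H2] ; pick H2
  + 40.48.84.31/32 (H1) depth=32
  Q 40.48.84.18: descend 0010100000110000010101000001 ; hops seen [H2,H5] ; pick H5
  Q 40.48.84.17: descend 0010100000110000010101000001 ; hops seen [H2,H5] ; pick H5
  del 40.48.84.31/32 (clear depth 32)
  Q 40.48.84.16: descend 0010100000110000010101000001 ; hops seen [H2,H5] ; pick H5
  Q 40.48.84.57: descend 00101000001100000101010000 ; hops seen [H2] ; pick H2
  Q 40.48.84.16: descend 0010100000110000010101000001 ; hops seen [H2,H5] ; pick H5
  Q 40.48.84.22: descend 0010100000110000010101000001 ; hops seen [H2,H5] ; pick H5
  Q 40.48.84.16: descend 0010100000110000010101000001 ; hops seen [H2,H5] ; pick H5
  + 220.0.0.0/8 (H5) depth=8
  + 40.48.0.0/16 (H1) depth=16
  Q 40.48.84.63: descend 00101000001100000101010000 ; hops seen [H1,H2] ; pick H2
  Q 40.48.84.3: descend 001010000011000001010100000 ; hops seen [H1,H2] ; pick H2
  Q 40.48.84.16: descend 0010100000110000010101000001 ; hops seen [H1,H2,H5] ; pick H5
  + 220.94.117.64/26 (H5) depth=26

== LOOKUPS ==
["H2","no-route","H2","H5","H5","H5","H2","H5","H5","H5","H2","H2","H5"]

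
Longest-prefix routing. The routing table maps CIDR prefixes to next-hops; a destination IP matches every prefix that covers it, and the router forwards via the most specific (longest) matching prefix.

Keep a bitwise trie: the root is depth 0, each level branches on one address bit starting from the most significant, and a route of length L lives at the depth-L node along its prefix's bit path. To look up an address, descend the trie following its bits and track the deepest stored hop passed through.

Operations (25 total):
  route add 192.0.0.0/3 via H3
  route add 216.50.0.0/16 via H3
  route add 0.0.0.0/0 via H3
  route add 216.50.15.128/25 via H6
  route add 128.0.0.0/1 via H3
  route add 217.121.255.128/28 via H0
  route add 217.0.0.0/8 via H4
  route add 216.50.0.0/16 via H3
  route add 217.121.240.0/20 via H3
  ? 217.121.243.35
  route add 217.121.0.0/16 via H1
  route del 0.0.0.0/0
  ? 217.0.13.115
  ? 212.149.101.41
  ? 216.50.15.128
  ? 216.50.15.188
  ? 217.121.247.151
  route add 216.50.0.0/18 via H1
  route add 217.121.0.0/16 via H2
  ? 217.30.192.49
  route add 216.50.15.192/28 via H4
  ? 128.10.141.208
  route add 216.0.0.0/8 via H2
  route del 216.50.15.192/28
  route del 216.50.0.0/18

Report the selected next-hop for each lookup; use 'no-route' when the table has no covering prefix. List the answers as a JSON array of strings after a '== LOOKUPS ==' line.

Process each operation:
  + 192.0.0.0/3 (H3) depth=3
  + 216.50.0.0/16 (H3) depth=16
  + 0.0.0.0/0 (H3) depth=0
  + 216.50.15.128/25 (H6) depth=25
  + 128.0.0.0/1 (H3) depth=1
  + 217.121.255.128/28 (H0) depth=28
  + 217.0.0.0/8 (H4) depth=8
  + 216.50.0.0/16 (H3) depth=16
  + 217.121.240.0/20 (H3) depth=20
  lookup 217.121.243.35: bits 11011001011110011111 walk d0:H3→d1:H3→d2:-→d3:H3→d4:-→d5:-→d6:-→d7:-→d8:H4→d9:-→d10:-→d11:-→d12:-→d13:-→d14:-→d15:-→d16:-→d17:-→d18:-→d19:-→d20:H3 -> H3
  + 217.121.0.0/16 (H1) depth=16
  - 0.0.0.0/0 clear@0
  lookup 217.0.13.115: bits 110110010 walk d0:-→d1:H3→d2:-→d3:H3→d4:-→d5:-→d6:-→d7:-→d8:H4→d9:- -> H4
  lookup 212.149.101.41: bits 1101 walk d0:-→d1:H3→d2:-→d3:H3→d4:- -> H3
  lookup 216.50.15.128: bits 1101100000110010000011111 walk d0:-→d1:H3→d2:-→d3:H3→d4:-→d5:-→d6:-→d7:-→d8:-→d9:-→d10:-→d11:-→d12:-→d13:-→d14:-→d15:-→d16:H3→d17:-→d18:-→d19:-→d20:-→d21:-→d22:-→d23:-→d24:-→d25:H6 -> H6
  lookup 216.50.15.188: bits 1101100000110010000011111 walk d0:-→d1:H3→d2:-→d3:H3→d4:-→d5:-→d6:-→d7:-→d8:-→d9:-→d10:-→d11:-→d12:-→d13:-→d14:-→d15:-→d16:H3→d17:-→d18:-→d19:-→d20:-→d21:-→d22:-→d23:-→d24:-→d25:H6 -> H6
  lookup 217.121.247.151: bits 11011001011110011111 walk d0:-→d1:H3→d2:-→d3:H3→d4:-→d5:-→d6:-→d7:-→d8:H4→d9:-→d10:-→d11:-→d12:-→d13:-→d14:-→d15:-→d16:H1→d17:-→d18:-→d19:-→d20:H3 -> H3
  + 216.50.0.0/18 (H1) depth=18
  + 217.121.0.0/16 (H2) depth=16
  lookup 217.30.192.49: bits 110110010 walk d0:-→d1:H3→d2:-→d3:H3→d4:-→d5:-→d6:-→d7:-→d8:H4→d9:- -> H4
  + 216.50.15.192/28 (H4) depth=28
  lookup 128.10.141.208: bits 1 walk d0:-→d1:H3 -> H3
  + 216.0.0.0/8 (H2) depth=8
  - 216.50.15.192/28 clear@28
  - 216.50.0.0/18 clear@18

== LOOKUPS ==
["H3","H4","H3","H6","H6","H3","H4","H3"]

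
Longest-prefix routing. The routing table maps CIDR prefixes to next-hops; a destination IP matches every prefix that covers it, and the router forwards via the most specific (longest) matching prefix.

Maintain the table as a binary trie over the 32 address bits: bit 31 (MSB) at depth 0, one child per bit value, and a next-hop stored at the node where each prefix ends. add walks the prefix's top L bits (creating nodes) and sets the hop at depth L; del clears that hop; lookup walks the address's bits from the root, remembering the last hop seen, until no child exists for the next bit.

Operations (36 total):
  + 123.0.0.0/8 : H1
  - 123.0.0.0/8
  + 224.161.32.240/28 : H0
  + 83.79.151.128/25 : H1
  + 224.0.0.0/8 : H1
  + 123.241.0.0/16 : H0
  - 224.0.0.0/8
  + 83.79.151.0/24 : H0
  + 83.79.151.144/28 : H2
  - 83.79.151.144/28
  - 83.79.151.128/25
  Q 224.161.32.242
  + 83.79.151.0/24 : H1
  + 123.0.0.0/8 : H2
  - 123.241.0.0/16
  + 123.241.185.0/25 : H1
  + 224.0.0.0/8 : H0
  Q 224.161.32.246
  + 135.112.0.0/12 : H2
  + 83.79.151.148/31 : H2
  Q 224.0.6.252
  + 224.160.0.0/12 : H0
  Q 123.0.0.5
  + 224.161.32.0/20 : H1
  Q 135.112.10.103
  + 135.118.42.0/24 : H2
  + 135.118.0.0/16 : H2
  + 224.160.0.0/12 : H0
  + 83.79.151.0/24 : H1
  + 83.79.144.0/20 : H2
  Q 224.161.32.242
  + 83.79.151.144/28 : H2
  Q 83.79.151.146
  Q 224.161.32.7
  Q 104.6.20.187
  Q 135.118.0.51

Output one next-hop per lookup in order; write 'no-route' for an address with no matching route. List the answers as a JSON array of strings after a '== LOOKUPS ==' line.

Trace:
  + 123.0.0.0/8 (H1) depth=8
  del 123.0.0.0/8 (clear depth 8)
  + 224.161.32.240/28 (H0) depth=28
  + 83.79.151.128/25 (H1) depth=25
  + 224.0.0.0/8 (H1) depth=8
  + 123.241.0.0/16 (H0) depth=16
  del 224.0.0.0/8 (clear depth 8)
  + 83.79.151.0/24 (H0) depth=24
  + 83.79.151.144/28 (H2) depth=28
  del 83.79.151.144/28 (clear depth 28)
  del 83.79.151.128/25 (clear depth 25)
  Q 224.161.32.242: descend 1110000010100001001000001111 ; hops seen [H0] ; pick H0
  + 83.79.151.0/24 (H1) depth=24
  + 123.0.0.0/8 (H2) depth=8
  del 123.241.0.0/16 (clear depth 16)
  + 123.241.185.0/25 (H1) depth=25
  + 224.0.0.0/8 (H0) depth=8
  Q 224.161.32.246: descend 1110000010100001001000001111 ; hops seen [H0,H0] ; pick H0
  + 135.112.0.0/12 (H2) depth=12
  + 83.79.151.148/31 (H2) depth=31
  Q 224.0.6.252: descend 11100000 ; hops seen [H0] ; pick H0
  + 224.160.0.0/12 (H0) depth=12
  Q 123.0.0.5: descend 01111011 ; hops seen [H2] ; pick H2
  + 224.161.32.0/20 (H1) depth=20
  Q 135.112.10.103: descend 100001110111 ; hops seen [H2] ; pick H2
  + 135.118.42.0/24 (H2) depth=24
  + 135.118.0.0/16 (H2) depth=16
  + 224.160.0.0/12 (H0) depth=12
  + 83.79.151.0/24 (H1) depth=24
  + 83.79.144.0/20 (H2) depth=20
  Q 224.161.32.242: descend 1110000010100001001000001111 ; hops seen [H0,H0,H1,H0] ; pick H0
  + 83.79.151.144/28 (H2) depth=28
  Q 83.79.151.146: descend 01010011010011111001011110010 ; hops seen [H2,H1,H2] ; pick H2
  Q 224.161.32.7: descend 111000001010000100100000 ; hops seen [H0,H0,H1] ; pick H1
  Q 104.6.20.187: descend 011 ; hops seen [∅] ; pick no-route
  Q 135.118.0.51: descend 100001110111011000 ; hops seen [H2,H2] ; pick H2

== LOOKUPS ==
["H0","H0","H0","H2","H2","H0","H2","H1","no-route","H2"]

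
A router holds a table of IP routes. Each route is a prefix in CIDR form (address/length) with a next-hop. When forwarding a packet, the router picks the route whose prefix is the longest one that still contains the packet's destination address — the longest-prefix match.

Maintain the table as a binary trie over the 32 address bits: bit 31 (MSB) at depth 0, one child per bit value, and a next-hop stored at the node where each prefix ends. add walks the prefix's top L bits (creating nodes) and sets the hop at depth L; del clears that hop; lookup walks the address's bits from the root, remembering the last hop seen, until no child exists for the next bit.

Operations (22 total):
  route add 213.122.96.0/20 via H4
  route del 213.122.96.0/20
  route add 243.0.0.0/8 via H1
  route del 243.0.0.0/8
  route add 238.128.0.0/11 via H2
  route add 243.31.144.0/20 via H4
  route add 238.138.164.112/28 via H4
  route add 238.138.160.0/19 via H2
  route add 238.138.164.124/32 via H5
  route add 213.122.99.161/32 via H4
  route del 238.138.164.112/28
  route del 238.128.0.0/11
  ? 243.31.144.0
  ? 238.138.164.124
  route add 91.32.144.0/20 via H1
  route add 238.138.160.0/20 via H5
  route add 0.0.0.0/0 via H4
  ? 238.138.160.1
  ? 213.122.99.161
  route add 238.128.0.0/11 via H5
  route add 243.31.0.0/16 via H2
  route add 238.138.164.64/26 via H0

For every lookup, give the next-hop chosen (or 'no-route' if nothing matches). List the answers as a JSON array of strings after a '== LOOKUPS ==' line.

Trace:
  + 213.122.96.0/20 (H4) depth=20
  del 213.122.96.0/20 (clear depth 20)
  + 243.0.0.0/8 (H1) depth=8
  del 243.0.0.0/8 (clear depth 8)
  + 238.128.0.0/11 (H2) depth=11
  + 243.31.144.0/20 (H4) depth=20
  + 238.138.164.112/28 (H4) depth=28
  + 238.138.160.0/19 (H2) depth=19
  + 238.138.164.124/32 (H5) depth=32
  + 213.122.99.161/32 (H4) depth=32
  del 238.138.164.112/28 (clear depth 28)
  del 238.128.0.0/11 (clear depth 11)
  Q 243.31.144.0: descend 11110011000111111001 ; hops seen [H4] ; pick H4
  Q 238.138.164.124: descend 11101110100010101010010001111100 ; hops seen [H2,H5] ; pick H5
  + 91.32.144.0/20 (H1) depth=20
  + 238.138.160.0/20 (H5) depth=20
  + 0.0.0.0/0 (H4) depth=0
  Q 238.138.160.1: descend 111011101000101010100 ; hops seen [H4,H2,H5] ; pick H5
  Q 213.122.99.161: descend 11010101011110100110001110100001 ; hops seen [H4,H4] ; pick H4
  + 238.128.0.0/11 (H5) depth=11
  + 243.31.0.0/16 (H2) depth=16
  + 238.138.164.64/26 (H0) depth=26

== LOOKUPS ==
["H4","H5","H5","H4"]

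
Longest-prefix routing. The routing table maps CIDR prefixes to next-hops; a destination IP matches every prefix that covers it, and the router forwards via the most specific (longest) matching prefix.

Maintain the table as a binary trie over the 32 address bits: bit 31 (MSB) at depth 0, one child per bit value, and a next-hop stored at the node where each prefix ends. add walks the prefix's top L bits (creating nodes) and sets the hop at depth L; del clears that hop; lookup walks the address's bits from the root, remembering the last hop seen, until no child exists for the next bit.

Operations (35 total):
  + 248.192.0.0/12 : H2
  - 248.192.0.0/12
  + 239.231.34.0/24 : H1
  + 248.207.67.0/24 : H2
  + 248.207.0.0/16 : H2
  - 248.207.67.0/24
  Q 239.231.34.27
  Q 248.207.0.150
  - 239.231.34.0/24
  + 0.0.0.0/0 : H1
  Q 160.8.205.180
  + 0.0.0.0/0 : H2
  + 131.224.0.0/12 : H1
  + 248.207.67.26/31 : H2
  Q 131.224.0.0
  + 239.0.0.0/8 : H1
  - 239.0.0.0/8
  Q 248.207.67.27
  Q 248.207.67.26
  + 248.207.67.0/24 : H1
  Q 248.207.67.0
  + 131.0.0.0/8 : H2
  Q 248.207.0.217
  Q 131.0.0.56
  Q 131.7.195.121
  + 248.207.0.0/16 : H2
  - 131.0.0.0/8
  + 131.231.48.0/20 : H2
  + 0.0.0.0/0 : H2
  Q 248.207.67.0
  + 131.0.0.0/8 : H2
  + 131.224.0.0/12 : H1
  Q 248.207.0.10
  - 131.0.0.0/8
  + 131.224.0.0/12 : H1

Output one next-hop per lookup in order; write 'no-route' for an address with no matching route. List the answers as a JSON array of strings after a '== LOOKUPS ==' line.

Apply in order:
  add 248.192.0.0/12 -> H2 at depth 12
  - 248.192.0.0/12 clear@12
  add 239.231.34.0/24 -> H1 at depth 24
  add 248.207.67.0/24 -> H2 at depth 24
  add 248.207.0.0/16 -> H2 at depth 16
  - 248.207.67.0/24 clear@24
  ? 239.231.34.27  path d0:-→d1:-→d2:-→d3:-→d4:-→d5:-→d6:-→d7:-→d8:-→d9:-→d10:-→d11:-→d12:-→d13:-→d14:-→d15:-→d16:-→d17:-→d18:-→d19:-→d20:-→d21:-→d22:-→d23:-→d24:H1  best=H1
  ? 248.207.0.150  path d0:-→d1:-→d2:-→d3:-→d4:-→d5:-→d6:-→d7:-→d8:-→d9:-→d10:-→d11:-→d12:-→d13:-→d14:-→d15:-→d16:H2→d17:-  best=H2
  - 239.231.34.0/24 clear@24
  add 0.0.0.0/0 -> H1 at depth 0
  ? 160.8.205.180  path d0:H1→d1:-  best=H1
  add 0.0.0.0/0 -> H2 at depth 0
  add 131.224.0.0/12 -> H1 at depth 12
  add 248.207.67.26/31 -> H2 at depth 31
  ? 131.224.0.0  path d0:H2→d1:-→d2:-→d3:-→d4:-→d5:-→d6:-→d7:-→d8:-→d9:-→d10:-→d11:-→d12:H1  best=H1
  add 239.0.0.0/8 -> H1 at depth 8
  - 239.0.0.0/8 clear@8
  ? 248.207.67.27  path d0:H2→d1:-→d2:-→d3:-→d4:-→d5:-→d6:-→d7:-→d8:-→d9:-→d10:-→d11:-→d12:-→d13:-→d14:-→d15:-→d16:H2→d17:-→d18:-→d19:-→d20:-→d21:-→d22:-→d23:-→d24:-→d25:-→d26:-→d27:-→d28:-→d29:-→d30:-→d31:H2  best=H2
  ? 248.207.67.26  path d0:H2→d1:-→d2:-→d3:-→d4:-→d5:-→d6:-→d7:-→d8:-→d9:-→d10:-→d11:-→d12:-→d13:-→d14:-→d15:-→d16:H2→d17:-→d18:-→d19:-→d20:-→d21:-→d22:-→d23:-→d24:-→d25:-→d26:-→d27:-→d28:-→d29:-→d30:-→d31:H2  best=H2
  add 248.207.67.0/24 -> H1 at depth 24
  ? 248.207.67.0  path d0:H2→d1:-→d2:-→d3:-→d4:-→d5:-→d6:-→d7:-→d8:-→d9:-→d10:-→d11:-→d12:-→d13:-→d14:-→d15:-→d16:H2→d17:-→d18:-→d19:-→d20:-→d21:-→d22:-→d23:-→d24:H1→d25:-→d26:-→d27:-  best=H1
  add 131.0.0.0/8 -> H2 at depth 8
  ? 248.207.0.217  path d0:H2→d1:-→d2:-→d3:-→d4:-→d5:-→d6:-→d7:-→d8:-→d9:-→d10:-→d11:-→d12:-→d13:-→d14:-→d15:-→d16:H2→d17:-  best=H2
  ? 131.0.0.56  path d0:H2→d1:-→d2:-→d3:-→d4:-→d5:-→d6:-→d7:-→d8:H2  best=H2
  ? 131.7.195.121  path d0:H2→d1:-→d2:-→d3:-→d4:-→d5:-→d6:-→d7:-→d8:H2  best=H2
  add 248.207.0.0/16 -> H2 at depth 16
  - 131.0.0.0/8 clear@8
  add 131.231.48.0/20 -> H2 at depth 20
  add 0.0.0.0/0 -> H2 at depth 0
  ? 248.207.67.0  path d0:H2→d1:-→d2:-→d3:-→d4:-→d5:-→d6:-→d7:-→d8:-→d9:-→d10:-→d11:-→d12:-→d13:-→d14:-→d15:-→d16:H2→d17:-→d18:-→d19:-→d20:-→d21:-→d22:-→d23:-→d24:H1→d25:-→d26:-→d27:-  best=H1
  add 131.0.0.0/8 -> H2 at depth 8
  add 131.224.0.0/12 -> H1 at depth 12
  ? 248.207.0.10  path d0:H2→d1:-→d2:-→d3:-→d4:-→d5:-→d6:-→d7:-→d8:-→d9:-→d10:-→d11:-→d12:-→d13:-→d14:-→d15:-→d16:H2→d17:-  best=H2
  - 131.0.0.0/8 clear@8
  add 131.224.0.0/12 -> H1 at depth 12

== LOOKUPS ==
["H1","H2","H1","H1","H2","H2","H1","H2","H2","H2","H1","H2"]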